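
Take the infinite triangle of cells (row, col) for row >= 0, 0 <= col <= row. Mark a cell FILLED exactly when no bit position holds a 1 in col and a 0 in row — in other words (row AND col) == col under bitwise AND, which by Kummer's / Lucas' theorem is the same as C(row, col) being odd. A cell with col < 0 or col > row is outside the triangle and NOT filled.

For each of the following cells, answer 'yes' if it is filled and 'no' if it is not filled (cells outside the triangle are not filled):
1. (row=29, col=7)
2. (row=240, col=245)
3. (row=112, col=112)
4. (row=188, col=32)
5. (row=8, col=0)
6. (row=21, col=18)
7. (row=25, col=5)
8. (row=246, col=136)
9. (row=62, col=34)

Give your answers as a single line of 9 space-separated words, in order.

Answer: no no yes yes yes no no no yes

Derivation:
(29,7): row=0b11101, col=0b111, row AND col = 0b101 = 5; 5 != 7 -> empty
(240,245): col outside [0, 240] -> not filled
(112,112): row=0b1110000, col=0b1110000, row AND col = 0b1110000 = 112; 112 == 112 -> filled
(188,32): row=0b10111100, col=0b100000, row AND col = 0b100000 = 32; 32 == 32 -> filled
(8,0): row=0b1000, col=0b0, row AND col = 0b0 = 0; 0 == 0 -> filled
(21,18): row=0b10101, col=0b10010, row AND col = 0b10000 = 16; 16 != 18 -> empty
(25,5): row=0b11001, col=0b101, row AND col = 0b1 = 1; 1 != 5 -> empty
(246,136): row=0b11110110, col=0b10001000, row AND col = 0b10000000 = 128; 128 != 136 -> empty
(62,34): row=0b111110, col=0b100010, row AND col = 0b100010 = 34; 34 == 34 -> filled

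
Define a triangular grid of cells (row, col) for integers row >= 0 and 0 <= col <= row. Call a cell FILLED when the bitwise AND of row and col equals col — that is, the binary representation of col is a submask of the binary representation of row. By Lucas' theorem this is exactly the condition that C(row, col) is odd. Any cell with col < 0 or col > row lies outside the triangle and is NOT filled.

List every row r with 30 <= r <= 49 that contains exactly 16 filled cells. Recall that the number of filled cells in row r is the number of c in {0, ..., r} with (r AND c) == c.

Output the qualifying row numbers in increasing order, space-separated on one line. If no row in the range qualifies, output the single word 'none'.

Row r has 2^popcount(r) filled cells, so we need popcount(r) = log2(16) = 4.
Scan r = 30..49 and keep those with exactly 4 one-bits:
r=30=11110 popcount=4 -> KEEP
r=31=11111 popcount=5 -> skip
r=32=100000 popcount=1 -> skip
r=33=100001 popcount=2 -> skip
r=34=100010 popcount=2 -> skip
r=35=100011 popcount=3 -> skip
r=36=100100 popcount=2 -> skip
r=37=100101 popcount=3 -> skip
r=38=100110 popcount=3 -> skip
r=39=100111 popcount=4 -> KEEP
r=40=101000 popcount=2 -> skip
r=41=101001 popcount=3 -> skip
r=42=101010 popcount=3 -> skip
r=43=101011 popcount=4 -> KEEP
r=44=101100 popcount=3 -> skip
r=45=101101 popcount=4 -> KEEP
r=46=101110 popcount=4 -> KEEP
r=47=101111 popcount=5 -> skip
r=48=110000 popcount=2 -> skip
r=49=110001 popcount=3 -> skip
Kept rows: 30 39 43 45 46

Answer: 30 39 43 45 46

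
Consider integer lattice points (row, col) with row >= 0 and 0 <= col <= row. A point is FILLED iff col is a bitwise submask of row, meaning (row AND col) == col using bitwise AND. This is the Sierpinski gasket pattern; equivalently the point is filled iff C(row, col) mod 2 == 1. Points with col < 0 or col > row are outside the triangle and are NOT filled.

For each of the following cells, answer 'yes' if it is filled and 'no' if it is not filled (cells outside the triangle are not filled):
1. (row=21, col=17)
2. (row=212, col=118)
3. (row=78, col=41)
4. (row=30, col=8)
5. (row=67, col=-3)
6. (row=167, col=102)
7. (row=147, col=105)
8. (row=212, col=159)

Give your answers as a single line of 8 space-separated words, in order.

Answer: yes no no yes no no no no

Derivation:
(21,17): row=0b10101, col=0b10001, row AND col = 0b10001 = 17; 17 == 17 -> filled
(212,118): row=0b11010100, col=0b1110110, row AND col = 0b1010100 = 84; 84 != 118 -> empty
(78,41): row=0b1001110, col=0b101001, row AND col = 0b1000 = 8; 8 != 41 -> empty
(30,8): row=0b11110, col=0b1000, row AND col = 0b1000 = 8; 8 == 8 -> filled
(67,-3): col outside [0, 67] -> not filled
(167,102): row=0b10100111, col=0b1100110, row AND col = 0b100110 = 38; 38 != 102 -> empty
(147,105): row=0b10010011, col=0b1101001, row AND col = 0b1 = 1; 1 != 105 -> empty
(212,159): row=0b11010100, col=0b10011111, row AND col = 0b10010100 = 148; 148 != 159 -> empty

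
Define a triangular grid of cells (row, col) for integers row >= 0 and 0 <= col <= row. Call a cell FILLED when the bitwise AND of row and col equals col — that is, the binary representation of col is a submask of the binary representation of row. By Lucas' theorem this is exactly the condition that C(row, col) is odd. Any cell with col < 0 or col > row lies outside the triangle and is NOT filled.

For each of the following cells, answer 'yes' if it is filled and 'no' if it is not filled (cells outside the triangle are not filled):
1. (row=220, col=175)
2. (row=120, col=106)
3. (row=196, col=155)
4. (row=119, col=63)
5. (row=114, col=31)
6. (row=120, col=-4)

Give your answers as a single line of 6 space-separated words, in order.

Answer: no no no no no no

Derivation:
(220,175): row=0b11011100, col=0b10101111, row AND col = 0b10001100 = 140; 140 != 175 -> empty
(120,106): row=0b1111000, col=0b1101010, row AND col = 0b1101000 = 104; 104 != 106 -> empty
(196,155): row=0b11000100, col=0b10011011, row AND col = 0b10000000 = 128; 128 != 155 -> empty
(119,63): row=0b1110111, col=0b111111, row AND col = 0b110111 = 55; 55 != 63 -> empty
(114,31): row=0b1110010, col=0b11111, row AND col = 0b10010 = 18; 18 != 31 -> empty
(120,-4): col outside [0, 120] -> not filled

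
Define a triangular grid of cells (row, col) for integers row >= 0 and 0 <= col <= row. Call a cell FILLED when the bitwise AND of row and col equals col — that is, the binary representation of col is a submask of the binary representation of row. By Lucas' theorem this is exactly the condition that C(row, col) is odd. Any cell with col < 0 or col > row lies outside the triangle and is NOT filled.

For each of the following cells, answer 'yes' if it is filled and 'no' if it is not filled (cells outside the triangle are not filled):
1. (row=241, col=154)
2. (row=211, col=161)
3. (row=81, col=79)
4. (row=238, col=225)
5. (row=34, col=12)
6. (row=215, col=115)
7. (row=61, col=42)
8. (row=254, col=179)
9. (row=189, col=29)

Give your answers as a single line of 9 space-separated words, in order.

Answer: no no no no no no no no yes

Derivation:
(241,154): row=0b11110001, col=0b10011010, row AND col = 0b10010000 = 144; 144 != 154 -> empty
(211,161): row=0b11010011, col=0b10100001, row AND col = 0b10000001 = 129; 129 != 161 -> empty
(81,79): row=0b1010001, col=0b1001111, row AND col = 0b1000001 = 65; 65 != 79 -> empty
(238,225): row=0b11101110, col=0b11100001, row AND col = 0b11100000 = 224; 224 != 225 -> empty
(34,12): row=0b100010, col=0b1100, row AND col = 0b0 = 0; 0 != 12 -> empty
(215,115): row=0b11010111, col=0b1110011, row AND col = 0b1010011 = 83; 83 != 115 -> empty
(61,42): row=0b111101, col=0b101010, row AND col = 0b101000 = 40; 40 != 42 -> empty
(254,179): row=0b11111110, col=0b10110011, row AND col = 0b10110010 = 178; 178 != 179 -> empty
(189,29): row=0b10111101, col=0b11101, row AND col = 0b11101 = 29; 29 == 29 -> filled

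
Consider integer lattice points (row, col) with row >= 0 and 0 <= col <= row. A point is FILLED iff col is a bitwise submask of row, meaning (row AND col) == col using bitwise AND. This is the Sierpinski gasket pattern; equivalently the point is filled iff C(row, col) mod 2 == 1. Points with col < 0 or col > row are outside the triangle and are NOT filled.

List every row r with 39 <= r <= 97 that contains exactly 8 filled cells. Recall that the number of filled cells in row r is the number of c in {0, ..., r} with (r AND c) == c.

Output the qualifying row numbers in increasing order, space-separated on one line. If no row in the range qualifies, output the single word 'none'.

Answer: 41 42 44 49 50 52 56 67 69 70 73 74 76 81 82 84 88 97

Derivation:
Row r has 2^popcount(r) filled cells, so we need popcount(r) = log2(8) = 3.
Scan r = 39..97 and keep those with exactly 3 one-bits:
r=39=100111 popcount=4 -> skip
r=40=101000 popcount=2 -> skip
r=41=101001 popcount=3 -> KEEP
r=42=101010 popcount=3 -> KEEP
r=43=101011 popcount=4 -> skip
r=44=101100 popcount=3 -> KEEP
r=45=101101 popcount=4 -> skip
r=46=101110 popcount=4 -> skip
r=47=101111 popcount=5 -> skip
r=48=110000 popcount=2 -> skip
r=49=110001 popcount=3 -> KEEP
r=50=110010 popcount=3 -> KEEP
r=51=110011 popcount=4 -> skip
r=52=110100 popcount=3 -> KEEP
r=53=110101 popcount=4 -> skip
r=54=110110 popcount=4 -> skip
r=55=110111 popcount=5 -> skip
r=56=111000 popcount=3 -> KEEP
r=57=111001 popcount=4 -> skip
r=58=111010 popcount=4 -> skip
r=59=111011 popcount=5 -> skip
r=60=111100 popcount=4 -> skip
r=61=111101 popcount=5 -> skip
r=62=111110 popcount=5 -> skip
r=63=111111 popcount=6 -> skip
r=64=1000000 popcount=1 -> skip
r=65=1000001 popcount=2 -> skip
r=66=1000010 popcount=2 -> skip
r=67=1000011 popcount=3 -> KEEP
r=68=1000100 popcount=2 -> skip
r=69=1000101 popcount=3 -> KEEP
r=70=1000110 popcount=3 -> KEEP
r=71=1000111 popcount=4 -> skip
r=72=1001000 popcount=2 -> skip
r=73=1001001 popcount=3 -> KEEP
r=74=1001010 popcount=3 -> KEEP
r=75=1001011 popcount=4 -> skip
r=76=1001100 popcount=3 -> KEEP
r=77=1001101 popcount=4 -> skip
r=78=1001110 popcount=4 -> skip
r=79=1001111 popcount=5 -> skip
r=80=1010000 popcount=2 -> skip
r=81=1010001 popcount=3 -> KEEP
r=82=1010010 popcount=3 -> KEEP
r=83=1010011 popcount=4 -> skip
r=84=1010100 popcount=3 -> KEEP
r=85=1010101 popcount=4 -> skip
r=86=1010110 popcount=4 -> skip
r=87=1010111 popcount=5 -> skip
r=88=1011000 popcount=3 -> KEEP
r=89=1011001 popcount=4 -> skip
r=90=1011010 popcount=4 -> skip
r=91=1011011 popcount=5 -> skip
r=92=1011100 popcount=4 -> skip
r=93=1011101 popcount=5 -> skip
r=94=1011110 popcount=5 -> skip
r=95=1011111 popcount=6 -> skip
r=96=1100000 popcount=2 -> skip
r=97=1100001 popcount=3 -> KEEP
Kept rows: 41 42 44 49 50 52 56 67 69 70 73 74 76 81 82 84 88 97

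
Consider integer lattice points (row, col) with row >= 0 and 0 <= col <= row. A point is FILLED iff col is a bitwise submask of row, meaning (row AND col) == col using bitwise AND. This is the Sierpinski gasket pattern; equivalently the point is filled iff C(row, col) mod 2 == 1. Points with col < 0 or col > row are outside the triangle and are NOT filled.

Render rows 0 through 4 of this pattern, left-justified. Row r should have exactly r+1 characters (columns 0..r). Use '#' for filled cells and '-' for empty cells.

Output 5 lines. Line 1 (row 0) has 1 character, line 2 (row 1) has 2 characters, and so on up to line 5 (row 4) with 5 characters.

Answer: #
##
#-#
####
#---#

Derivation:
r0=0: #
r1=1: ##
r2=10: #-#
r3=11: ####
r4=100: #---#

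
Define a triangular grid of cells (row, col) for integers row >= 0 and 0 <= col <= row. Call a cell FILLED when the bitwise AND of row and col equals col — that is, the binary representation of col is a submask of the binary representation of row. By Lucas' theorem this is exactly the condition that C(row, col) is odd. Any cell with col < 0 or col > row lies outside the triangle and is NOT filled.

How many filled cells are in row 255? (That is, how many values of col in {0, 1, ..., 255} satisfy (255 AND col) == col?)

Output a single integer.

Answer: 256

Derivation:
255 in binary = 11111111
popcount(255) = number of 1-bits in 11111111 = 8
A col c satisfies (255 AND c) == c iff every set bit of c is also set in 255; each of the 8 set bits of 255 can independently be on or off in c.
count = 2^8 = 256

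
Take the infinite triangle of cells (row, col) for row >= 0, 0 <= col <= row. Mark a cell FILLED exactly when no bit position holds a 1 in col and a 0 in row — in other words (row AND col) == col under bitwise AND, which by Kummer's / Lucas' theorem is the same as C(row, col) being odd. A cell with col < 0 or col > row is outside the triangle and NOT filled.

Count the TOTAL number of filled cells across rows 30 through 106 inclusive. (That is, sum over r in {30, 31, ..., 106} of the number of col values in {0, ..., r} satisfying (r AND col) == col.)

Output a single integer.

Answer: 1168

Derivation:
r30=11110 pc4: +16 =16
r31=11111 pc5: +32 =48
r32=100000 pc1: +2 =50
r33=100001 pc2: +4 =54
r34=100010 pc2: +4 =58
r35=100011 pc3: +8 =66
r36=100100 pc2: +4 =70
r37=100101 pc3: +8 =78
r38=100110 pc3: +8 =86
r39=100111 pc4: +16 =102
r40=101000 pc2: +4 =106
r41=101001 pc3: +8 =114
r42=101010 pc3: +8 =122
r43=101011 pc4: +16 =138
r44=101100 pc3: +8 =146
r45=101101 pc4: +16 =162
r46=101110 pc4: +16 =178
r47=101111 pc5: +32 =210
r48=110000 pc2: +4 =214
r49=110001 pc3: +8 =222
r50=110010 pc3: +8 =230
r51=110011 pc4: +16 =246
r52=110100 pc3: +8 =254
r53=110101 pc4: +16 =270
r54=110110 pc4: +16 =286
r55=110111 pc5: +32 =318
r56=111000 pc3: +8 =326
r57=111001 pc4: +16 =342
r58=111010 pc4: +16 =358
r59=111011 pc5: +32 =390
r60=111100 pc4: +16 =406
r61=111101 pc5: +32 =438
r62=111110 pc5: +32 =470
r63=111111 pc6: +64 =534
r64=1000000 pc1: +2 =536
r65=1000001 pc2: +4 =540
r66=1000010 pc2: +4 =544
r67=1000011 pc3: +8 =552
r68=1000100 pc2: +4 =556
r69=1000101 pc3: +8 =564
r70=1000110 pc3: +8 =572
r71=1000111 pc4: +16 =588
r72=1001000 pc2: +4 =592
r73=1001001 pc3: +8 =600
r74=1001010 pc3: +8 =608
r75=1001011 pc4: +16 =624
r76=1001100 pc3: +8 =632
r77=1001101 pc4: +16 =648
r78=1001110 pc4: +16 =664
r79=1001111 pc5: +32 =696
r80=1010000 pc2: +4 =700
r81=1010001 pc3: +8 =708
r82=1010010 pc3: +8 =716
r83=1010011 pc4: +16 =732
r84=1010100 pc3: +8 =740
r85=1010101 pc4: +16 =756
r86=1010110 pc4: +16 =772
r87=1010111 pc5: +32 =804
r88=1011000 pc3: +8 =812
r89=1011001 pc4: +16 =828
r90=1011010 pc4: +16 =844
r91=1011011 pc5: +32 =876
r92=1011100 pc4: +16 =892
r93=1011101 pc5: +32 =924
r94=1011110 pc5: +32 =956
r95=1011111 pc6: +64 =1020
r96=1100000 pc2: +4 =1024
r97=1100001 pc3: +8 =1032
r98=1100010 pc3: +8 =1040
r99=1100011 pc4: +16 =1056
r100=1100100 pc3: +8 =1064
r101=1100101 pc4: +16 =1080
r102=1100110 pc4: +16 =1096
r103=1100111 pc5: +32 =1128
r104=1101000 pc3: +8 =1136
r105=1101001 pc4: +16 =1152
r106=1101010 pc4: +16 =1168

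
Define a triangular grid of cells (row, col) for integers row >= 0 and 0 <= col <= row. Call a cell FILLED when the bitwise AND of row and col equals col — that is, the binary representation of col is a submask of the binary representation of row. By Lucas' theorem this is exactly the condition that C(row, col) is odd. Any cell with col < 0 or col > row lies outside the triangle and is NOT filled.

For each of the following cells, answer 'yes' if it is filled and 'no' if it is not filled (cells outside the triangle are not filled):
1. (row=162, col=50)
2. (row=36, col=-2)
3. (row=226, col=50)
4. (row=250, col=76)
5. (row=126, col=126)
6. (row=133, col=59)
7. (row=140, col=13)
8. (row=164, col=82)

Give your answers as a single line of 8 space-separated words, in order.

(162,50): row=0b10100010, col=0b110010, row AND col = 0b100010 = 34; 34 != 50 -> empty
(36,-2): col outside [0, 36] -> not filled
(226,50): row=0b11100010, col=0b110010, row AND col = 0b100010 = 34; 34 != 50 -> empty
(250,76): row=0b11111010, col=0b1001100, row AND col = 0b1001000 = 72; 72 != 76 -> empty
(126,126): row=0b1111110, col=0b1111110, row AND col = 0b1111110 = 126; 126 == 126 -> filled
(133,59): row=0b10000101, col=0b111011, row AND col = 0b1 = 1; 1 != 59 -> empty
(140,13): row=0b10001100, col=0b1101, row AND col = 0b1100 = 12; 12 != 13 -> empty
(164,82): row=0b10100100, col=0b1010010, row AND col = 0b0 = 0; 0 != 82 -> empty

Answer: no no no no yes no no no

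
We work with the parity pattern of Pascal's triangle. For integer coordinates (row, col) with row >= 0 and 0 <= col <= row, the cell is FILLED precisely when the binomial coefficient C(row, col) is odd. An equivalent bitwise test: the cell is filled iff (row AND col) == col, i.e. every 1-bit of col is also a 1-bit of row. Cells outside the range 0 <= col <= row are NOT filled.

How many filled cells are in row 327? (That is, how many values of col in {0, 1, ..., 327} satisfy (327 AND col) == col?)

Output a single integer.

Answer: 32

Derivation:
327 in binary = 101000111
popcount(327) = number of 1-bits in 101000111 = 5
A col c satisfies (327 AND c) == c iff every set bit of c is also set in 327; each of the 5 set bits of 327 can independently be on or off in c.
count = 2^5 = 32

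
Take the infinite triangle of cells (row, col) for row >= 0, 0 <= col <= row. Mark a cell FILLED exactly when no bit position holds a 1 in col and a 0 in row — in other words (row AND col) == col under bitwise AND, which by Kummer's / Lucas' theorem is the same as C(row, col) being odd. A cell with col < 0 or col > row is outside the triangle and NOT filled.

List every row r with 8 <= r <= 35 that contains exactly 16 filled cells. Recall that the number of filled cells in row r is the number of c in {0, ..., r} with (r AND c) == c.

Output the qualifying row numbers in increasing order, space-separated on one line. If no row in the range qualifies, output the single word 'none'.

Answer: 15 23 27 29 30

Derivation:
Row r has 2^popcount(r) filled cells, so we need popcount(r) = log2(16) = 4.
Scan r = 8..35 and keep those with exactly 4 one-bits:
r=8=1000 popcount=1 -> skip
r=9=1001 popcount=2 -> skip
r=10=1010 popcount=2 -> skip
r=11=1011 popcount=3 -> skip
r=12=1100 popcount=2 -> skip
r=13=1101 popcount=3 -> skip
r=14=1110 popcount=3 -> skip
r=15=1111 popcount=4 -> KEEP
r=16=10000 popcount=1 -> skip
r=17=10001 popcount=2 -> skip
r=18=10010 popcount=2 -> skip
r=19=10011 popcount=3 -> skip
r=20=10100 popcount=2 -> skip
r=21=10101 popcount=3 -> skip
r=22=10110 popcount=3 -> skip
r=23=10111 popcount=4 -> KEEP
r=24=11000 popcount=2 -> skip
r=25=11001 popcount=3 -> skip
r=26=11010 popcount=3 -> skip
r=27=11011 popcount=4 -> KEEP
r=28=11100 popcount=3 -> skip
r=29=11101 popcount=4 -> KEEP
r=30=11110 popcount=4 -> KEEP
r=31=11111 popcount=5 -> skip
r=32=100000 popcount=1 -> skip
r=33=100001 popcount=2 -> skip
r=34=100010 popcount=2 -> skip
r=35=100011 popcount=3 -> skip
Kept rows: 15 23 27 29 30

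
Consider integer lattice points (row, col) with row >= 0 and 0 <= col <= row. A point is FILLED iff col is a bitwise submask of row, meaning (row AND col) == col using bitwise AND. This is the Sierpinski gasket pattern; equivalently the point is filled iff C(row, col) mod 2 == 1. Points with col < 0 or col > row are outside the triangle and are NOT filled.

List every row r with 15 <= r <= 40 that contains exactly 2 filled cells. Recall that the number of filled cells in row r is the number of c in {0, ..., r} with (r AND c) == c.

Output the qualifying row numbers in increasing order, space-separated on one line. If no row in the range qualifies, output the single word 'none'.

Row r has 2^popcount(r) filled cells, so we need popcount(r) = log2(2) = 1.
Scan r = 15..40 and keep those with exactly 1 one-bits:
r=15=1111 popcount=4 -> skip
r=16=10000 popcount=1 -> KEEP
r=17=10001 popcount=2 -> skip
r=18=10010 popcount=2 -> skip
r=19=10011 popcount=3 -> skip
r=20=10100 popcount=2 -> skip
r=21=10101 popcount=3 -> skip
r=22=10110 popcount=3 -> skip
r=23=10111 popcount=4 -> skip
r=24=11000 popcount=2 -> skip
r=25=11001 popcount=3 -> skip
r=26=11010 popcount=3 -> skip
r=27=11011 popcount=4 -> skip
r=28=11100 popcount=3 -> skip
r=29=11101 popcount=4 -> skip
r=30=11110 popcount=4 -> skip
r=31=11111 popcount=5 -> skip
r=32=100000 popcount=1 -> KEEP
r=33=100001 popcount=2 -> skip
r=34=100010 popcount=2 -> skip
r=35=100011 popcount=3 -> skip
r=36=100100 popcount=2 -> skip
r=37=100101 popcount=3 -> skip
r=38=100110 popcount=3 -> skip
r=39=100111 popcount=4 -> skip
r=40=101000 popcount=2 -> skip
Kept rows: 16 32

Answer: 16 32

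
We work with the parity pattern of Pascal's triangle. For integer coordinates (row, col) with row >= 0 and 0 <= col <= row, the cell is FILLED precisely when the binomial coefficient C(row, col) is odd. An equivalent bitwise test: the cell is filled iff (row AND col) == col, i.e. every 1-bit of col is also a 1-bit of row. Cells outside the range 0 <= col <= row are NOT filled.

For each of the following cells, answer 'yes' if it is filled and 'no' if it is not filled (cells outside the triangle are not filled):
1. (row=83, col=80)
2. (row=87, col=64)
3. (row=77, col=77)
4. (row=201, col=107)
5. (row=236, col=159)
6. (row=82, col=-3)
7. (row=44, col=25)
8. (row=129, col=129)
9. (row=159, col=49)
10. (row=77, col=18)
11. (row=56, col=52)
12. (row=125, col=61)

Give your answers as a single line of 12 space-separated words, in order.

(83,80): row=0b1010011, col=0b1010000, row AND col = 0b1010000 = 80; 80 == 80 -> filled
(87,64): row=0b1010111, col=0b1000000, row AND col = 0b1000000 = 64; 64 == 64 -> filled
(77,77): row=0b1001101, col=0b1001101, row AND col = 0b1001101 = 77; 77 == 77 -> filled
(201,107): row=0b11001001, col=0b1101011, row AND col = 0b1001001 = 73; 73 != 107 -> empty
(236,159): row=0b11101100, col=0b10011111, row AND col = 0b10001100 = 140; 140 != 159 -> empty
(82,-3): col outside [0, 82] -> not filled
(44,25): row=0b101100, col=0b11001, row AND col = 0b1000 = 8; 8 != 25 -> empty
(129,129): row=0b10000001, col=0b10000001, row AND col = 0b10000001 = 129; 129 == 129 -> filled
(159,49): row=0b10011111, col=0b110001, row AND col = 0b10001 = 17; 17 != 49 -> empty
(77,18): row=0b1001101, col=0b10010, row AND col = 0b0 = 0; 0 != 18 -> empty
(56,52): row=0b111000, col=0b110100, row AND col = 0b110000 = 48; 48 != 52 -> empty
(125,61): row=0b1111101, col=0b111101, row AND col = 0b111101 = 61; 61 == 61 -> filled

Answer: yes yes yes no no no no yes no no no yes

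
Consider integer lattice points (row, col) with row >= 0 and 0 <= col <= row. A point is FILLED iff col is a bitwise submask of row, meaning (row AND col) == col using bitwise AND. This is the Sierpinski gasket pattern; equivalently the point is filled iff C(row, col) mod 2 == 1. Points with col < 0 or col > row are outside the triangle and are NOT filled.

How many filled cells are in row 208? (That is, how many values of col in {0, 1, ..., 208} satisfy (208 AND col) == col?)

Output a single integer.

Answer: 8

Derivation:
208 in binary = 11010000
popcount(208) = number of 1-bits in 11010000 = 3
A col c satisfies (208 AND c) == c iff every set bit of c is also set in 208; each of the 3 set bits of 208 can independently be on or off in c.
count = 2^3 = 8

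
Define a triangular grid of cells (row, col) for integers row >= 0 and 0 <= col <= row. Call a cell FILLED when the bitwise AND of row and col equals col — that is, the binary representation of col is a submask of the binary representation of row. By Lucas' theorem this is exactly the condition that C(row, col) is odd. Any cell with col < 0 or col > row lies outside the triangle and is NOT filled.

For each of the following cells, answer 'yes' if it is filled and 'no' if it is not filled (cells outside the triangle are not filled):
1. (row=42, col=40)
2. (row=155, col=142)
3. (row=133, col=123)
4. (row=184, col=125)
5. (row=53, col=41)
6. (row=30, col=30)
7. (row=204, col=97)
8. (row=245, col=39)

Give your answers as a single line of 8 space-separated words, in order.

(42,40): row=0b101010, col=0b101000, row AND col = 0b101000 = 40; 40 == 40 -> filled
(155,142): row=0b10011011, col=0b10001110, row AND col = 0b10001010 = 138; 138 != 142 -> empty
(133,123): row=0b10000101, col=0b1111011, row AND col = 0b1 = 1; 1 != 123 -> empty
(184,125): row=0b10111000, col=0b1111101, row AND col = 0b111000 = 56; 56 != 125 -> empty
(53,41): row=0b110101, col=0b101001, row AND col = 0b100001 = 33; 33 != 41 -> empty
(30,30): row=0b11110, col=0b11110, row AND col = 0b11110 = 30; 30 == 30 -> filled
(204,97): row=0b11001100, col=0b1100001, row AND col = 0b1000000 = 64; 64 != 97 -> empty
(245,39): row=0b11110101, col=0b100111, row AND col = 0b100101 = 37; 37 != 39 -> empty

Answer: yes no no no no yes no no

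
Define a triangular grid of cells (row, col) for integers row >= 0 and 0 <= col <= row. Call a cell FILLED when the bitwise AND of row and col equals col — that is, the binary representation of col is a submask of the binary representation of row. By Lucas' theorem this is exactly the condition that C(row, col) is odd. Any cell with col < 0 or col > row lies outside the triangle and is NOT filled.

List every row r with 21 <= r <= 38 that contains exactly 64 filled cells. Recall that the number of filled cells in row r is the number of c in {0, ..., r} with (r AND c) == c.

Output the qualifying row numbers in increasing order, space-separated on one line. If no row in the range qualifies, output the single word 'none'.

Answer: none

Derivation:
Row r has 2^popcount(r) filled cells, so we need popcount(r) = log2(64) = 6.
Scan r = 21..38 and keep those with exactly 6 one-bits:
r=21=10101 popcount=3 -> skip
r=22=10110 popcount=3 -> skip
r=23=10111 popcount=4 -> skip
r=24=11000 popcount=2 -> skip
r=25=11001 popcount=3 -> skip
r=26=11010 popcount=3 -> skip
r=27=11011 popcount=4 -> skip
r=28=11100 popcount=3 -> skip
r=29=11101 popcount=4 -> skip
r=30=11110 popcount=4 -> skip
r=31=11111 popcount=5 -> skip
r=32=100000 popcount=1 -> skip
r=33=100001 popcount=2 -> skip
r=34=100010 popcount=2 -> skip
r=35=100011 popcount=3 -> skip
r=36=100100 popcount=2 -> skip
r=37=100101 popcount=3 -> skip
r=38=100110 popcount=3 -> skip
Kept rows: none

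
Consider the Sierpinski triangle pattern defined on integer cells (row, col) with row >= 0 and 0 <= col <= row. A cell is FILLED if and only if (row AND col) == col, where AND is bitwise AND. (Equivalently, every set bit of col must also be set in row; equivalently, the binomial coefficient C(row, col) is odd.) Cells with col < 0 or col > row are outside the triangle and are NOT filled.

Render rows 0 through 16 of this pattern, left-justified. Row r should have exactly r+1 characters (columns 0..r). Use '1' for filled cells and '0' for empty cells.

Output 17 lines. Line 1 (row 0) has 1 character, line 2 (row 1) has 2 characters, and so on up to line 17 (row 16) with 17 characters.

r0=0: 1
r1=1: 11
r2=10: 101
r3=11: 1111
r4=100: 10001
r5=101: 110011
r6=110: 1010101
r7=111: 11111111
r8=1000: 100000001
r9=1001: 1100000011
r10=1010: 10100000101
r11=1011: 111100001111
r12=1100: 1000100010001
r13=1101: 11001100110011
r14=1110: 101010101010101
r15=1111: 1111111111111111
r16=10000: 10000000000000001

Answer: 1
11
101
1111
10001
110011
1010101
11111111
100000001
1100000011
10100000101
111100001111
1000100010001
11001100110011
101010101010101
1111111111111111
10000000000000001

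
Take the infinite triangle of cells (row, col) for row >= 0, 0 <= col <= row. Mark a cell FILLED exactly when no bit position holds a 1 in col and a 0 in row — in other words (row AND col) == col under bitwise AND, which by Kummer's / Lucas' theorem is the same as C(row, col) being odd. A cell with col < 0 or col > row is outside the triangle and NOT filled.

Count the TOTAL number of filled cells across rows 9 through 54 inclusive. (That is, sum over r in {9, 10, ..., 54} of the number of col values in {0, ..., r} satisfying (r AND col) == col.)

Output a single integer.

Answer: 452

Derivation:
r9=1001 pc2: +4 =4
r10=1010 pc2: +4 =8
r11=1011 pc3: +8 =16
r12=1100 pc2: +4 =20
r13=1101 pc3: +8 =28
r14=1110 pc3: +8 =36
r15=1111 pc4: +16 =52
r16=10000 pc1: +2 =54
r17=10001 pc2: +4 =58
r18=10010 pc2: +4 =62
r19=10011 pc3: +8 =70
r20=10100 pc2: +4 =74
r21=10101 pc3: +8 =82
r22=10110 pc3: +8 =90
r23=10111 pc4: +16 =106
r24=11000 pc2: +4 =110
r25=11001 pc3: +8 =118
r26=11010 pc3: +8 =126
r27=11011 pc4: +16 =142
r28=11100 pc3: +8 =150
r29=11101 pc4: +16 =166
r30=11110 pc4: +16 =182
r31=11111 pc5: +32 =214
r32=100000 pc1: +2 =216
r33=100001 pc2: +4 =220
r34=100010 pc2: +4 =224
r35=100011 pc3: +8 =232
r36=100100 pc2: +4 =236
r37=100101 pc3: +8 =244
r38=100110 pc3: +8 =252
r39=100111 pc4: +16 =268
r40=101000 pc2: +4 =272
r41=101001 pc3: +8 =280
r42=101010 pc3: +8 =288
r43=101011 pc4: +16 =304
r44=101100 pc3: +8 =312
r45=101101 pc4: +16 =328
r46=101110 pc4: +16 =344
r47=101111 pc5: +32 =376
r48=110000 pc2: +4 =380
r49=110001 pc3: +8 =388
r50=110010 pc3: +8 =396
r51=110011 pc4: +16 =412
r52=110100 pc3: +8 =420
r53=110101 pc4: +16 =436
r54=110110 pc4: +16 =452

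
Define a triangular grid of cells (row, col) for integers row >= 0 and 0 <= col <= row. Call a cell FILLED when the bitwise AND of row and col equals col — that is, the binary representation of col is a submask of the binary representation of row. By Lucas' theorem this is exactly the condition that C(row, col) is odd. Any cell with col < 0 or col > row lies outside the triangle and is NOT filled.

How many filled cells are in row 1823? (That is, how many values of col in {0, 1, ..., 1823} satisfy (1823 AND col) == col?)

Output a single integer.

1823 in binary = 11100011111
popcount(1823) = number of 1-bits in 11100011111 = 8
A col c satisfies (1823 AND c) == c iff every set bit of c is also set in 1823; each of the 8 set bits of 1823 can independently be on or off in c.
count = 2^8 = 256

Answer: 256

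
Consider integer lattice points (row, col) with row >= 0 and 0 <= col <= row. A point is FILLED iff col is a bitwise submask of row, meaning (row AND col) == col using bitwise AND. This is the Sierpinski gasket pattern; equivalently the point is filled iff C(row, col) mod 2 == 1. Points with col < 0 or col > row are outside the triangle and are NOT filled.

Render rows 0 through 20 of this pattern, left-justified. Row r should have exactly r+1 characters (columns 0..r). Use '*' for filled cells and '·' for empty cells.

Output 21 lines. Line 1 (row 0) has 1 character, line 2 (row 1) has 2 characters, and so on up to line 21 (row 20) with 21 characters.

Answer: *
**
*·*
****
*···*
**··**
*·*·*·*
********
*·······*
**······**
*·*·····*·*
****····****
*···*···*···*
**··**··**··**
*·*·*·*·*·*·*·*
****************
*···············*
**··············**
*·*·············*·*
****············****
*···*···········*···*

Derivation:
r0=0: *
r1=1: **
r2=10: *·*
r3=11: ****
r4=100: *···*
r5=101: **··**
r6=110: *·*·*·*
r7=111: ********
r8=1000: *·······*
r9=1001: **······**
r10=1010: *·*·····*·*
r11=1011: ****····****
r12=1100: *···*···*···*
r13=1101: **··**··**··**
r14=1110: *·*·*·*·*·*·*·*
r15=1111: ****************
r16=10000: *···············*
r17=10001: **··············**
r18=10010: *·*·············*·*
r19=10011: ****············****
r20=10100: *···*···········*···*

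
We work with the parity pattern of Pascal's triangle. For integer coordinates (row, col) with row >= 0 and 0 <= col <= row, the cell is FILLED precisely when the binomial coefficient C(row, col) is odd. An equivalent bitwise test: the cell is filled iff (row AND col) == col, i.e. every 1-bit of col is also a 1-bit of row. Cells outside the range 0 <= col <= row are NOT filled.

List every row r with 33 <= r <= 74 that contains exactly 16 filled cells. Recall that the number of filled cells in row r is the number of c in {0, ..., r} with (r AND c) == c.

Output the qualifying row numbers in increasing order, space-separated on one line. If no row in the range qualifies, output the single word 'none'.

Row r has 2^popcount(r) filled cells, so we need popcount(r) = log2(16) = 4.
Scan r = 33..74 and keep those with exactly 4 one-bits:
r=33=100001 popcount=2 -> skip
r=34=100010 popcount=2 -> skip
r=35=100011 popcount=3 -> skip
r=36=100100 popcount=2 -> skip
r=37=100101 popcount=3 -> skip
r=38=100110 popcount=3 -> skip
r=39=100111 popcount=4 -> KEEP
r=40=101000 popcount=2 -> skip
r=41=101001 popcount=3 -> skip
r=42=101010 popcount=3 -> skip
r=43=101011 popcount=4 -> KEEP
r=44=101100 popcount=3 -> skip
r=45=101101 popcount=4 -> KEEP
r=46=101110 popcount=4 -> KEEP
r=47=101111 popcount=5 -> skip
r=48=110000 popcount=2 -> skip
r=49=110001 popcount=3 -> skip
r=50=110010 popcount=3 -> skip
r=51=110011 popcount=4 -> KEEP
r=52=110100 popcount=3 -> skip
r=53=110101 popcount=4 -> KEEP
r=54=110110 popcount=4 -> KEEP
r=55=110111 popcount=5 -> skip
r=56=111000 popcount=3 -> skip
r=57=111001 popcount=4 -> KEEP
r=58=111010 popcount=4 -> KEEP
r=59=111011 popcount=5 -> skip
r=60=111100 popcount=4 -> KEEP
r=61=111101 popcount=5 -> skip
r=62=111110 popcount=5 -> skip
r=63=111111 popcount=6 -> skip
r=64=1000000 popcount=1 -> skip
r=65=1000001 popcount=2 -> skip
r=66=1000010 popcount=2 -> skip
r=67=1000011 popcount=3 -> skip
r=68=1000100 popcount=2 -> skip
r=69=1000101 popcount=3 -> skip
r=70=1000110 popcount=3 -> skip
r=71=1000111 popcount=4 -> KEEP
r=72=1001000 popcount=2 -> skip
r=73=1001001 popcount=3 -> skip
r=74=1001010 popcount=3 -> skip
Kept rows: 39 43 45 46 51 53 54 57 58 60 71

Answer: 39 43 45 46 51 53 54 57 58 60 71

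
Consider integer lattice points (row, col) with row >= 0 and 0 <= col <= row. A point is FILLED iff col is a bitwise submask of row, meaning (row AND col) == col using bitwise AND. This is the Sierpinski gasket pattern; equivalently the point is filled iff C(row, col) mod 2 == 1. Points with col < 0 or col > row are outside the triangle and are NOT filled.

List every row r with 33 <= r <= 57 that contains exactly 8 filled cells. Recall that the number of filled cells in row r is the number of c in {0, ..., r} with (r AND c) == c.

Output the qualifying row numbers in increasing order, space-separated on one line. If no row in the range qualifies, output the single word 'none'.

Row r has 2^popcount(r) filled cells, so we need popcount(r) = log2(8) = 3.
Scan r = 33..57 and keep those with exactly 3 one-bits:
r=33=100001 popcount=2 -> skip
r=34=100010 popcount=2 -> skip
r=35=100011 popcount=3 -> KEEP
r=36=100100 popcount=2 -> skip
r=37=100101 popcount=3 -> KEEP
r=38=100110 popcount=3 -> KEEP
r=39=100111 popcount=4 -> skip
r=40=101000 popcount=2 -> skip
r=41=101001 popcount=3 -> KEEP
r=42=101010 popcount=3 -> KEEP
r=43=101011 popcount=4 -> skip
r=44=101100 popcount=3 -> KEEP
r=45=101101 popcount=4 -> skip
r=46=101110 popcount=4 -> skip
r=47=101111 popcount=5 -> skip
r=48=110000 popcount=2 -> skip
r=49=110001 popcount=3 -> KEEP
r=50=110010 popcount=3 -> KEEP
r=51=110011 popcount=4 -> skip
r=52=110100 popcount=3 -> KEEP
r=53=110101 popcount=4 -> skip
r=54=110110 popcount=4 -> skip
r=55=110111 popcount=5 -> skip
r=56=111000 popcount=3 -> KEEP
r=57=111001 popcount=4 -> skip
Kept rows: 35 37 38 41 42 44 49 50 52 56

Answer: 35 37 38 41 42 44 49 50 52 56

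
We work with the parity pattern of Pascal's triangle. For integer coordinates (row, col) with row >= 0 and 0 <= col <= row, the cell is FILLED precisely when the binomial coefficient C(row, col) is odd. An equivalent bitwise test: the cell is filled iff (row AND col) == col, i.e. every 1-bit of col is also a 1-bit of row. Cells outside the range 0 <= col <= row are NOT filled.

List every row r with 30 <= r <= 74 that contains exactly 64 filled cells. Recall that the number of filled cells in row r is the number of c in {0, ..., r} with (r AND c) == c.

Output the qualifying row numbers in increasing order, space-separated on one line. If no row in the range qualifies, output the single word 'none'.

Answer: 63

Derivation:
Row r has 2^popcount(r) filled cells, so we need popcount(r) = log2(64) = 6.
Scan r = 30..74 and keep those with exactly 6 one-bits:
r=30=11110 popcount=4 -> skip
r=31=11111 popcount=5 -> skip
r=32=100000 popcount=1 -> skip
r=33=100001 popcount=2 -> skip
r=34=100010 popcount=2 -> skip
r=35=100011 popcount=3 -> skip
r=36=100100 popcount=2 -> skip
r=37=100101 popcount=3 -> skip
r=38=100110 popcount=3 -> skip
r=39=100111 popcount=4 -> skip
r=40=101000 popcount=2 -> skip
r=41=101001 popcount=3 -> skip
r=42=101010 popcount=3 -> skip
r=43=101011 popcount=4 -> skip
r=44=101100 popcount=3 -> skip
r=45=101101 popcount=4 -> skip
r=46=101110 popcount=4 -> skip
r=47=101111 popcount=5 -> skip
r=48=110000 popcount=2 -> skip
r=49=110001 popcount=3 -> skip
r=50=110010 popcount=3 -> skip
r=51=110011 popcount=4 -> skip
r=52=110100 popcount=3 -> skip
r=53=110101 popcount=4 -> skip
r=54=110110 popcount=4 -> skip
r=55=110111 popcount=5 -> skip
r=56=111000 popcount=3 -> skip
r=57=111001 popcount=4 -> skip
r=58=111010 popcount=4 -> skip
r=59=111011 popcount=5 -> skip
r=60=111100 popcount=4 -> skip
r=61=111101 popcount=5 -> skip
r=62=111110 popcount=5 -> skip
r=63=111111 popcount=6 -> KEEP
r=64=1000000 popcount=1 -> skip
r=65=1000001 popcount=2 -> skip
r=66=1000010 popcount=2 -> skip
r=67=1000011 popcount=3 -> skip
r=68=1000100 popcount=2 -> skip
r=69=1000101 popcount=3 -> skip
r=70=1000110 popcount=3 -> skip
r=71=1000111 popcount=4 -> skip
r=72=1001000 popcount=2 -> skip
r=73=1001001 popcount=3 -> skip
r=74=1001010 popcount=3 -> skip
Kept rows: 63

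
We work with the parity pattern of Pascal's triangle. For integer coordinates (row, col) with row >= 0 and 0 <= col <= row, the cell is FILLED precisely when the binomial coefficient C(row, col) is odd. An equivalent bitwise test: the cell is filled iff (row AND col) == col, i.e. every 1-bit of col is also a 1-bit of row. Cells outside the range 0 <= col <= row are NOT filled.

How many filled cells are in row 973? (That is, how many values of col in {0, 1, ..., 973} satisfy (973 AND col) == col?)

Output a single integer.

973 in binary = 1111001101
popcount(973) = number of 1-bits in 1111001101 = 7
A col c satisfies (973 AND c) == c iff every set bit of c is also set in 973; each of the 7 set bits of 973 can independently be on or off in c.
count = 2^7 = 128

Answer: 128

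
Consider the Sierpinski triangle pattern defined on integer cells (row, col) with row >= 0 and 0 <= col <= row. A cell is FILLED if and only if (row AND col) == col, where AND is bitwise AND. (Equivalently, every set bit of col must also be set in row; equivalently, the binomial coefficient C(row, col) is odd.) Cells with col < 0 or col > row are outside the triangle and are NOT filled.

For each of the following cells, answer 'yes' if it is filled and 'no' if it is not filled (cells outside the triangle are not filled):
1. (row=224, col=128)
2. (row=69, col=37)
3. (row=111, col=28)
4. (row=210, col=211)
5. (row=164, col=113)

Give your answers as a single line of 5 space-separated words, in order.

(224,128): row=0b11100000, col=0b10000000, row AND col = 0b10000000 = 128; 128 == 128 -> filled
(69,37): row=0b1000101, col=0b100101, row AND col = 0b101 = 5; 5 != 37 -> empty
(111,28): row=0b1101111, col=0b11100, row AND col = 0b1100 = 12; 12 != 28 -> empty
(210,211): col outside [0, 210] -> not filled
(164,113): row=0b10100100, col=0b1110001, row AND col = 0b100000 = 32; 32 != 113 -> empty

Answer: yes no no no no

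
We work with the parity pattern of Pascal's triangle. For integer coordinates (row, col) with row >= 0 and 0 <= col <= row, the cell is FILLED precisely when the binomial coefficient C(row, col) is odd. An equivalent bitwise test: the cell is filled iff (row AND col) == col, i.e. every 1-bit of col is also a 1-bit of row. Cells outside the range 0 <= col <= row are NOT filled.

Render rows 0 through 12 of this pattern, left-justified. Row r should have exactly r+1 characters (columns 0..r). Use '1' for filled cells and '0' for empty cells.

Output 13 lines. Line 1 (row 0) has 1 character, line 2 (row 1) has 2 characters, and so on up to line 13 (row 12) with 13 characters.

r0=0: 1
r1=1: 11
r2=10: 101
r3=11: 1111
r4=100: 10001
r5=101: 110011
r6=110: 1010101
r7=111: 11111111
r8=1000: 100000001
r9=1001: 1100000011
r10=1010: 10100000101
r11=1011: 111100001111
r12=1100: 1000100010001

Answer: 1
11
101
1111
10001
110011
1010101
11111111
100000001
1100000011
10100000101
111100001111
1000100010001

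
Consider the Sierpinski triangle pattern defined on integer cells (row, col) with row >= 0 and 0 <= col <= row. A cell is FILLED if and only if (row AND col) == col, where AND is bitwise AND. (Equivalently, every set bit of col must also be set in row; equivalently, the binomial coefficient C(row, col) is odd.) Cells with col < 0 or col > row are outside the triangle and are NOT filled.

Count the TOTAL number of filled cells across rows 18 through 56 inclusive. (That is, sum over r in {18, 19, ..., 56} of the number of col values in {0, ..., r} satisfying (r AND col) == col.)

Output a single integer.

Answer: 434

Derivation:
r18=10010 pc2: +4 =4
r19=10011 pc3: +8 =12
r20=10100 pc2: +4 =16
r21=10101 pc3: +8 =24
r22=10110 pc3: +8 =32
r23=10111 pc4: +16 =48
r24=11000 pc2: +4 =52
r25=11001 pc3: +8 =60
r26=11010 pc3: +8 =68
r27=11011 pc4: +16 =84
r28=11100 pc3: +8 =92
r29=11101 pc4: +16 =108
r30=11110 pc4: +16 =124
r31=11111 pc5: +32 =156
r32=100000 pc1: +2 =158
r33=100001 pc2: +4 =162
r34=100010 pc2: +4 =166
r35=100011 pc3: +8 =174
r36=100100 pc2: +4 =178
r37=100101 pc3: +8 =186
r38=100110 pc3: +8 =194
r39=100111 pc4: +16 =210
r40=101000 pc2: +4 =214
r41=101001 pc3: +8 =222
r42=101010 pc3: +8 =230
r43=101011 pc4: +16 =246
r44=101100 pc3: +8 =254
r45=101101 pc4: +16 =270
r46=101110 pc4: +16 =286
r47=101111 pc5: +32 =318
r48=110000 pc2: +4 =322
r49=110001 pc3: +8 =330
r50=110010 pc3: +8 =338
r51=110011 pc4: +16 =354
r52=110100 pc3: +8 =362
r53=110101 pc4: +16 =378
r54=110110 pc4: +16 =394
r55=110111 pc5: +32 =426
r56=111000 pc3: +8 =434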